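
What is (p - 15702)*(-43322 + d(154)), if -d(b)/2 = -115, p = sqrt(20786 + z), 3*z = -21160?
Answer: 676630584 - 14364*sqrt(123594) ≈ 6.7158e+8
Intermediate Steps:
z = -21160/3 (z = (1/3)*(-21160) = -21160/3 ≈ -7053.3)
p = sqrt(123594)/3 (p = sqrt(20786 - 21160/3) = sqrt(41198/3) = sqrt(123594)/3 ≈ 117.19)
d(b) = 230 (d(b) = -2*(-115) = 230)
(p - 15702)*(-43322 + d(154)) = (sqrt(123594)/3 - 15702)*(-43322 + 230) = (-15702 + sqrt(123594)/3)*(-43092) = 676630584 - 14364*sqrt(123594)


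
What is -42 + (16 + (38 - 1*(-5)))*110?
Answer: 6448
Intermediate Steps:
-42 + (16 + (38 - 1*(-5)))*110 = -42 + (16 + (38 + 5))*110 = -42 + (16 + 43)*110 = -42 + 59*110 = -42 + 6490 = 6448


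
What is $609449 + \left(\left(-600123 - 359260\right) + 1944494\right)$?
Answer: $1594560$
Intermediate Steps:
$609449 + \left(\left(-600123 - 359260\right) + 1944494\right) = 609449 + \left(-959383 + 1944494\right) = 609449 + 985111 = 1594560$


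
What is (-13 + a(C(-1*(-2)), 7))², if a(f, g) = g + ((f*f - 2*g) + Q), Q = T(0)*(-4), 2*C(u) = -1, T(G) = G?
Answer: 6241/16 ≈ 390.06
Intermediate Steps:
C(u) = -½ (C(u) = (½)*(-1) = -½)
Q = 0 (Q = 0*(-4) = 0)
a(f, g) = f² - g (a(f, g) = g + ((f*f - 2*g) + 0) = g + ((f² - 2*g) + 0) = g + (f² - 2*g) = f² - g)
(-13 + a(C(-1*(-2)), 7))² = (-13 + ((-½)² - 1*7))² = (-13 + (¼ - 7))² = (-13 - 27/4)² = (-79/4)² = 6241/16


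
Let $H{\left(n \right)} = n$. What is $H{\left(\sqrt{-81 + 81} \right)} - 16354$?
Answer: $-16354$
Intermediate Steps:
$H{\left(\sqrt{-81 + 81} \right)} - 16354 = \sqrt{-81 + 81} - 16354 = \sqrt{0} - 16354 = 0 - 16354 = -16354$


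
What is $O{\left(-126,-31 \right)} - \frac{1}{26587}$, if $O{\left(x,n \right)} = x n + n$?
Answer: $\frac{103024624}{26587} \approx 3875.0$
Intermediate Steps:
$O{\left(x,n \right)} = n + n x$ ($O{\left(x,n \right)} = n x + n = n + n x$)
$O{\left(-126,-31 \right)} - \frac{1}{26587} = - 31 \left(1 - 126\right) - \frac{1}{26587} = \left(-31\right) \left(-125\right) - \frac{1}{26587} = 3875 - \frac{1}{26587} = \frac{103024624}{26587}$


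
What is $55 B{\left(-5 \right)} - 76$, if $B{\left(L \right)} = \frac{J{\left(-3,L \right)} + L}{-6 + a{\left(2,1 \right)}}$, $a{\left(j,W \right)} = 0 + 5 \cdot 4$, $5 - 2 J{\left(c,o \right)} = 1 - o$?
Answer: $- \frac{2733}{28} \approx -97.607$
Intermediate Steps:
$J{\left(c,o \right)} = 2 + \frac{o}{2}$ ($J{\left(c,o \right)} = \frac{5}{2} - \frac{1 - o}{2} = \frac{5}{2} + \left(- \frac{1}{2} + \frac{o}{2}\right) = 2 + \frac{o}{2}$)
$a{\left(j,W \right)} = 20$ ($a{\left(j,W \right)} = 0 + 20 = 20$)
$B{\left(L \right)} = \frac{1}{7} + \frac{3 L}{28}$ ($B{\left(L \right)} = \frac{\left(2 + \frac{L}{2}\right) + L}{-6 + 20} = \frac{2 + \frac{3 L}{2}}{14} = \left(2 + \frac{3 L}{2}\right) \frac{1}{14} = \frac{1}{7} + \frac{3 L}{28}$)
$55 B{\left(-5 \right)} - 76 = 55 \left(\frac{1}{7} + \frac{3}{28} \left(-5\right)\right) - 76 = 55 \left(\frac{1}{7} - \frac{15}{28}\right) - 76 = 55 \left(- \frac{11}{28}\right) - 76 = - \frac{605}{28} - 76 = - \frac{2733}{28}$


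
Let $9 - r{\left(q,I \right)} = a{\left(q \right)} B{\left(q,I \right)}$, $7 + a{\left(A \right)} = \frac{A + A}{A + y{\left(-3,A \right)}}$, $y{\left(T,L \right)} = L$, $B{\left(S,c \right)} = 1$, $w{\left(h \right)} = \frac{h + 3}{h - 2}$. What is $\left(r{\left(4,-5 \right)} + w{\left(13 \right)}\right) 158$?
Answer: $\frac{28598}{11} \approx 2599.8$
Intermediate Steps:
$w{\left(h \right)} = \frac{3 + h}{-2 + h}$
$a{\left(A \right)} = -6$ ($a{\left(A \right)} = -7 + \frac{A + A}{A + A} = -7 + \frac{2 A}{2 A} = -7 + 2 A \frac{1}{2 A} = -7 + 1 = -6$)
$r{\left(q,I \right)} = 15$ ($r{\left(q,I \right)} = 9 - \left(-6\right) 1 = 9 - -6 = 9 + 6 = 15$)
$\left(r{\left(4,-5 \right)} + w{\left(13 \right)}\right) 158 = \left(15 + \frac{3 + 13}{-2 + 13}\right) 158 = \left(15 + \frac{1}{11} \cdot 16\right) 158 = \left(15 + \frac{16}{11}\right) 158 = \frac{181}{11} \cdot 158 = \frac{28598}{11}$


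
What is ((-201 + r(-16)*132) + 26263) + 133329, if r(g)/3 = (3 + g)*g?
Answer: 241759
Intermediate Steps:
r(g) = 3*g*(3 + g) (r(g) = 3*((3 + g)*g) = 3*(g*(3 + g)) = 3*g*(3 + g))
((-201 + r(-16)*132) + 26263) + 133329 = ((-201 + (3*(-16)*(3 - 16))*132) + 26263) + 133329 = ((-201 + (3*(-16)*(-13))*132) + 26263) + 133329 = ((-201 + 624*132) + 26263) + 133329 = ((-201 + 82368) + 26263) + 133329 = (82167 + 26263) + 133329 = 108430 + 133329 = 241759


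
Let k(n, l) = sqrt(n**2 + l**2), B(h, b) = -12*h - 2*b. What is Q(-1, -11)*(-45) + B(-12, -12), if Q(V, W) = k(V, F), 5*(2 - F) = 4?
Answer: 168 - 9*sqrt(61) ≈ 97.708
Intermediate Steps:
F = 6/5 (F = 2 - 1/5*4 = 2 - 4/5 = 6/5 ≈ 1.2000)
k(n, l) = sqrt(l**2 + n**2)
Q(V, W) = sqrt(36/25 + V**2) (Q(V, W) = sqrt((6/5)**2 + V**2) = sqrt(36/25 + V**2))
Q(-1, -11)*(-45) + B(-12, -12) = (sqrt(36 + 25*(-1)**2)/5)*(-45) + (-12*(-12) - 2*(-12)) = (sqrt(36 + 25*1)/5)*(-45) + (144 + 24) = (sqrt(36 + 25)/5)*(-45) + 168 = (sqrt(61)/5)*(-45) + 168 = -9*sqrt(61) + 168 = 168 - 9*sqrt(61)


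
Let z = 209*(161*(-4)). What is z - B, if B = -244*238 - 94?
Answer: -76430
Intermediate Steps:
B = -58166 (B = -58072 - 94 = -58166)
z = -134596 (z = 209*(-644) = -134596)
z - B = -134596 - 1*(-58166) = -134596 + 58166 = -76430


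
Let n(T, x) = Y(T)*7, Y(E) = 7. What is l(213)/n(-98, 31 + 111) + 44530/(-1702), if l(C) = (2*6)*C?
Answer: 1084171/41699 ≈ 26.000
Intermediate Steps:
n(T, x) = 49 (n(T, x) = 7*7 = 49)
l(C) = 12*C
l(213)/n(-98, 31 + 111) + 44530/(-1702) = (12*213)/49 + 44530/(-1702) = 2556*(1/49) + 44530*(-1/1702) = 2556/49 - 22265/851 = 1084171/41699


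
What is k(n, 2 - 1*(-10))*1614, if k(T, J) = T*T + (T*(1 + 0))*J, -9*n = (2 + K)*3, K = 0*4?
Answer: -36584/3 ≈ -12195.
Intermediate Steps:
K = 0
n = -⅔ (n = -(2 + 0)*3/9 = -2*3/9 = -⅑*6 = -⅔ ≈ -0.66667)
k(T, J) = T² + J*T (k(T, J) = T² + (T*1)*J = T² + T*J = T² + J*T)
k(n, 2 - 1*(-10))*1614 = -2*((2 - 1*(-10)) - ⅔)/3*1614 = -2*((2 + 10) - ⅔)/3*1614 = -2*(12 - ⅔)/3*1614 = -⅔*34/3*1614 = -68/9*1614 = -36584/3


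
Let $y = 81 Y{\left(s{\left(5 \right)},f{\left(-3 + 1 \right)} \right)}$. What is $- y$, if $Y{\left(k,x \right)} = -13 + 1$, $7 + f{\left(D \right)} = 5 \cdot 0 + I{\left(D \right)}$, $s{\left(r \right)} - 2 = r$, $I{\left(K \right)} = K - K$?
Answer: $972$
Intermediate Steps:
$I{\left(K \right)} = 0$
$s{\left(r \right)} = 2 + r$
$f{\left(D \right)} = -7$ ($f{\left(D \right)} = -7 + \left(5 \cdot 0 + 0\right) = -7 + \left(0 + 0\right) = -7 + 0 = -7$)
$Y{\left(k,x \right)} = -12$
$y = -972$ ($y = 81 \left(-12\right) = -972$)
$- y = \left(-1\right) \left(-972\right) = 972$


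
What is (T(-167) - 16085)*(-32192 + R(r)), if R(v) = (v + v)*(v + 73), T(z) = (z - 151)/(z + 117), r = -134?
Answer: 6368749304/25 ≈ 2.5475e+8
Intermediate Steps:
T(z) = (-151 + z)/(117 + z)
R(v) = 2*v*(73 + v) (R(v) = (2*v)*(73 + v) = 2*v*(73 + v))
(T(-167) - 16085)*(-32192 + R(r)) = ((-151 - 167)/(117 - 167) - 16085)*(-32192 + 2*(-134)*(73 - 134)) = (-318/(-50) - 16085)*(-32192 + 2*(-134)*(-61)) = (-1/50*(-318) - 16085)*(-32192 + 16348) = (159/25 - 16085)*(-15844) = -401966/25*(-15844) = 6368749304/25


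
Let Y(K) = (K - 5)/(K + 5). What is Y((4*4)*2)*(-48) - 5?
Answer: -1481/37 ≈ -40.027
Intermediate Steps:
Y(K) = (-5 + K)/(5 + K)
Y((4*4)*2)*(-48) - 5 = ((-5 + (4*4)*2)/(5 + (4*4)*2))*(-48) - 5 = ((-5 + 16*2)/(5 + 16*2))*(-48) - 5 = ((-5 + 32)/(5 + 32))*(-48) - 5 = (27/37)*(-48) - 5 = -1296/37 - 5 = -1481/37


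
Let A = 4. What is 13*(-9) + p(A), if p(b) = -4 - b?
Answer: -125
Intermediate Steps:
13*(-9) + p(A) = 13*(-9) + (-4 - 1*4) = -117 + (-4 - 4) = -117 - 8 = -125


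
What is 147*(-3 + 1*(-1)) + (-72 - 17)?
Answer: -677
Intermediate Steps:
147*(-3 + 1*(-1)) + (-72 - 17) = 147*(-3 - 1) - 89 = 147*(-4) - 89 = -588 - 89 = -677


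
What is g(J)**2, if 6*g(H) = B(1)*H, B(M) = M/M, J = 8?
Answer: 16/9 ≈ 1.7778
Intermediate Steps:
B(M) = 1
g(H) = H/6 (g(H) = (1*H)/6 = H/6)
g(J)**2 = ((1/6)*8)**2 = (4/3)**2 = 16/9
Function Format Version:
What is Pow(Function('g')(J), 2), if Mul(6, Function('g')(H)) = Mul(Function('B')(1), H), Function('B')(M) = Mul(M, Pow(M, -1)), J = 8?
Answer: Rational(16, 9) ≈ 1.7778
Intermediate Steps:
Function('B')(M) = 1
Function('g')(H) = Mul(Rational(1, 6), H) (Function('g')(H) = Mul(Rational(1, 6), Mul(1, H)) = Mul(Rational(1, 6), H))
Pow(Function('g')(J), 2) = Pow(Mul(Rational(1, 6), 8), 2) = Pow(Rational(4, 3), 2) = Rational(16, 9)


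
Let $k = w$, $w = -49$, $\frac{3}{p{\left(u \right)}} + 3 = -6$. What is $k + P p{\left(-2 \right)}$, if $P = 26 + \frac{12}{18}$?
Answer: $- \frac{521}{9} \approx -57.889$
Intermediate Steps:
$p{\left(u \right)} = - \frac{1}{3}$ ($p{\left(u \right)} = \frac{3}{-3 - 6} = \frac{3}{-9} = 3 \left(- \frac{1}{9}\right) = - \frac{1}{3}$)
$P = \frac{80}{3}$ ($P = 26 + 12 \cdot \frac{1}{18} = 26 + \frac{2}{3} = \frac{80}{3} \approx 26.667$)
$k = -49$
$k + P p{\left(-2 \right)} = -49 + \frac{80}{3} \left(- \frac{1}{3}\right) = -49 - \frac{80}{9} = - \frac{521}{9}$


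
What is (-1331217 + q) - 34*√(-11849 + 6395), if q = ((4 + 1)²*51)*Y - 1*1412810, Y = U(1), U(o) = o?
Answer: -2742752 - 102*I*√606 ≈ -2.7428e+6 - 2510.9*I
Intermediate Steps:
Y = 1
q = -1411535 (q = ((4 + 1)²*51)*1 - 1*1412810 = (5²*51)*1 - 1412810 = (25*51)*1 - 1412810 = 1275*1 - 1412810 = 1275 - 1412810 = -1411535)
(-1331217 + q) - 34*√(-11849 + 6395) = (-1331217 - 1411535) - 34*√(-11849 + 6395) = -2742752 - 102*I*√606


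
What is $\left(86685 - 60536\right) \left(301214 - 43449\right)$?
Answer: $6740296985$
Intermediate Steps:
$\left(86685 - 60536\right) \left(301214 - 43449\right) = 26149 \cdot 257765 = 6740296985$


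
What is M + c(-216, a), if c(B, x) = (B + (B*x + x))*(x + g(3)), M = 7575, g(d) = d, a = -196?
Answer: -8083757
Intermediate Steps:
c(B, x) = (3 + x)*(B + x + B*x) (c(B, x) = (B + (B*x + x))*(x + 3) = (B + (x + B*x))*(3 + x) = (B + x + B*x)*(3 + x) = (3 + x)*(B + x + B*x))
M + c(-216, a) = 7575 + ((-196)² + 3*(-216) + 3*(-196) - 216*(-196)² + 4*(-216)*(-196)) = 7575 + (38416 - 648 - 588 - 216*38416 + 169344) = 7575 + (38416 - 648 - 588 - 8297856 + 169344) = 7575 - 8091332 = -8083757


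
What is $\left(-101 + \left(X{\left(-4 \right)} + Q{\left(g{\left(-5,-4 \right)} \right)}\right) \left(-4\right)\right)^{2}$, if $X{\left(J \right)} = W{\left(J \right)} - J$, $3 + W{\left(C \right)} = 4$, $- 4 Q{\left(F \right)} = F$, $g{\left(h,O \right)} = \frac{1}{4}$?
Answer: $\frac{233289}{16} \approx 14581.0$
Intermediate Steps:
$g{\left(h,O \right)} = \frac{1}{4}$
$Q{\left(F \right)} = - \frac{F}{4}$
$W{\left(C \right)} = 1$ ($W{\left(C \right)} = -3 + 4 = 1$)
$X{\left(J \right)} = 1 - J$
$\left(-101 + \left(X{\left(-4 \right)} + Q{\left(g{\left(-5,-4 \right)} \right)}\right) \left(-4\right)\right)^{2} = \left(-101 + \left(\left(1 - -4\right) - \frac{1}{16}\right) \left(-4\right)\right)^{2} = \left(-101 + \left(\left(1 + 4\right) - \frac{1}{16}\right) \left(-4\right)\right)^{2} = \left(-101 + \left(5 - \frac{1}{16}\right) \left(-4\right)\right)^{2} = \left(-101 + \frac{79}{16} \left(-4\right)\right)^{2} = \left(-101 - \frac{79}{4}\right)^{2} = \left(- \frac{483}{4}\right)^{2} = \frac{233289}{16}$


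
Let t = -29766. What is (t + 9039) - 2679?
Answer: -23406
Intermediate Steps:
(t + 9039) - 2679 = (-29766 + 9039) - 2679 = -20727 - 2679 = -23406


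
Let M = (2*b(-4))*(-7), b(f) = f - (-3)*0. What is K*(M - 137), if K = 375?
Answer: -30375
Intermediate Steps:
b(f) = f (b(f) = f - 1*0 = f + 0 = f)
M = 56 (M = (2*(-4))*(-7) = -8*(-7) = 56)
K*(M - 137) = 375*(56 - 137) = 375*(-81) = -30375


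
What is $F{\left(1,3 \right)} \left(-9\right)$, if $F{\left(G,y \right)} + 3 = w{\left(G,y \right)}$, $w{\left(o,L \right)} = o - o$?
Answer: $27$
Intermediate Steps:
$w{\left(o,L \right)} = 0$
$F{\left(G,y \right)} = -3$ ($F{\left(G,y \right)} = -3 + 0 = -3$)
$F{\left(1,3 \right)} \left(-9\right) = \left(-3\right) \left(-9\right) = 27$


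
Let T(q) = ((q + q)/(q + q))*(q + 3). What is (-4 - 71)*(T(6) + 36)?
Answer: -3375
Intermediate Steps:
T(q) = 3 + q (T(q) = ((2*q)/((2*q)))*(3 + q) = ((2*q)*(1/(2*q)))*(3 + q) = 1*(3 + q) = 3 + q)
(-4 - 71)*(T(6) + 36) = (-4 - 71)*((3 + 6) + 36) = -75*(9 + 36) = -75*45 = -3375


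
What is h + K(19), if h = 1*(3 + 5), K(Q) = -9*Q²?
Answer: -3241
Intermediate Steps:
h = 8 (h = 1*8 = 8)
h + K(19) = 8 - 9*19² = 8 - 9*361 = 8 - 3249 = -3241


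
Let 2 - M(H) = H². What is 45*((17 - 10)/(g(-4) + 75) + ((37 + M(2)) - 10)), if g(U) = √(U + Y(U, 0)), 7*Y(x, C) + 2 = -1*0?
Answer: 2966400/2627 - 21*I*√210/2627 ≈ 1129.2 - 0.11584*I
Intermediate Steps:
Y(x, C) = -2/7 (Y(x, C) = -2/7 + (-1*0)/7 = -2/7 + (⅐)*0 = -2/7 + 0 = -2/7)
g(U) = √(-2/7 + U) (g(U) = √(U - 2/7) = √(-2/7 + U))
M(H) = 2 - H²
45*((17 - 10)/(g(-4) + 75) + ((37 + M(2)) - 10)) = 45*((17 - 10)/(√(-14 + 49*(-4))/7 + 75) + ((37 + (2 - 1*2²)) - 10)) = 45*(7/(√(-14 - 196)/7 + 75) + ((37 + (2 - 1*4)) - 10)) = 45*(7/(√(-210)/7 + 75) + ((37 + (2 - 4)) - 10)) = 45*(7/((I*√210)/7 + 75) + ((37 - 2) - 10)) = 45*(7/(I*√210/7 + 75) + (35 - 10)) = 45*(7/(75 + I*√210/7) + 25) = 45*(25 + 7/(75 + I*√210/7)) = 1125 + 315/(75 + I*√210/7)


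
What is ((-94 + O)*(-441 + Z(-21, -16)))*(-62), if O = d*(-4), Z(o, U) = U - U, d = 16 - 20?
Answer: -2132676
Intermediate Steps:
d = -4
Z(o, U) = 0
O = 16 (O = -4*(-4) = 16)
((-94 + O)*(-441 + Z(-21, -16)))*(-62) = ((-94 + 16)*(-441 + 0))*(-62) = -78*(-441)*(-62) = 34398*(-62) = -2132676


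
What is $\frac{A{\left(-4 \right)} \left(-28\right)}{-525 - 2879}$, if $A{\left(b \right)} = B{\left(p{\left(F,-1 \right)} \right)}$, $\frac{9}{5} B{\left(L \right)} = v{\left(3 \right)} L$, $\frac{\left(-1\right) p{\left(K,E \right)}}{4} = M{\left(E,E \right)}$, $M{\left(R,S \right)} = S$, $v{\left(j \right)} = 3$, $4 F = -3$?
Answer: $\frac{140}{2553} \approx 0.054837$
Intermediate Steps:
$F = - \frac{3}{4}$ ($F = \frac{1}{4} \left(-3\right) = - \frac{3}{4} \approx -0.75$)
$p{\left(K,E \right)} = - 4 E$
$B{\left(L \right)} = \frac{5 L}{3}$ ($B{\left(L \right)} = \frac{5 \cdot 3 L}{9} = \frac{5 L}{3}$)
$A{\left(b \right)} = \frac{20}{3}$ ($A{\left(b \right)} = \frac{5 \left(\left(-4\right) \left(-1\right)\right)}{3} = \frac{5}{3} \cdot 4 = \frac{20}{3}$)
$\frac{A{\left(-4 \right)} \left(-28\right)}{-525 - 2879} = \frac{\frac{20}{3} \left(-28\right)}{-525 - 2879} = - \frac{560}{3 \left(-525 - 2879\right)} = - \frac{560}{3 \left(-3404\right)} = \left(- \frac{560}{3}\right) \left(- \frac{1}{3404}\right) = \frac{140}{2553}$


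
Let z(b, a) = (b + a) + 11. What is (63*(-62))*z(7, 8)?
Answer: -101556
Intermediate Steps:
z(b, a) = 11 + a + b (z(b, a) = (a + b) + 11 = 11 + a + b)
(63*(-62))*z(7, 8) = (63*(-62))*(11 + 8 + 7) = -3906*26 = -101556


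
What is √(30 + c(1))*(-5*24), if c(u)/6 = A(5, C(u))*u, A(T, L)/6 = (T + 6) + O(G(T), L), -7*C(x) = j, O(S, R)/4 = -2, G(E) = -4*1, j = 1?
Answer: -120*√138 ≈ -1409.7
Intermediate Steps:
G(E) = -4
O(S, R) = -8 (O(S, R) = 4*(-2) = -8)
C(x) = -⅐ (C(x) = -⅐*1 = -⅐)
A(T, L) = -12 + 6*T (A(T, L) = 6*((T + 6) - 8) = 6*((6 + T) - 8) = 6*(-2 + T) = -12 + 6*T)
c(u) = 108*u (c(u) = 6*((-12 + 6*5)*u) = 6*((-12 + 30)*u) = 6*(18*u) = 108*u)
√(30 + c(1))*(-5*24) = √(30 + 108*1)*(-5*24) = √(30 + 108)*(-120) = √138*(-120) = -120*√138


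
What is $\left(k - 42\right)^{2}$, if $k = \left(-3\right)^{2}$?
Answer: $1089$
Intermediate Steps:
$k = 9$
$\left(k - 42\right)^{2} = \left(9 - 42\right)^{2} = \left(-33\right)^{2} = 1089$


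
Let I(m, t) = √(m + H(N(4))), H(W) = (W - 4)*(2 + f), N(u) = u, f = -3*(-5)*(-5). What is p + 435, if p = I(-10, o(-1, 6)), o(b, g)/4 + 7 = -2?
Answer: 435 + I*√10 ≈ 435.0 + 3.1623*I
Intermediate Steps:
f = -75 (f = 15*(-5) = -75)
o(b, g) = -36 (o(b, g) = -28 + 4*(-2) = -28 - 8 = -36)
H(W) = 292 - 73*W (H(W) = (W - 4)*(2 - 75) = (-4 + W)*(-73) = 292 - 73*W)
I(m, t) = √m (I(m, t) = √(m + (292 - 73*4)) = √(m + (292 - 292)) = √(m + 0) = √m)
p = I*√10 (p = √(-10) = I*√10 ≈ 3.1623*I)
p + 435 = I*√10 + 435 = 435 + I*√10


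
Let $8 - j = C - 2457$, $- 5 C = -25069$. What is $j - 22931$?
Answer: $- \frac{127399}{5} \approx -25480.0$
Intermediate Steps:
$C = \frac{25069}{5}$ ($C = \left(- \frac{1}{5}\right) \left(-25069\right) = \frac{25069}{5} \approx 5013.8$)
$j = - \frac{12744}{5}$ ($j = 8 - \left(\frac{25069}{5} - 2457\right) = 8 - \frac{12784}{5} = - \frac{12744}{5} \approx -2548.8$)
$j - 22931 = - \frac{12744}{5} - 22931 = - \frac{127399}{5}$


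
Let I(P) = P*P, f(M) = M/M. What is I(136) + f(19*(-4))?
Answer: 18497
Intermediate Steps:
f(M) = 1
I(P) = P²
I(136) + f(19*(-4)) = 136² + 1 = 18496 + 1 = 18497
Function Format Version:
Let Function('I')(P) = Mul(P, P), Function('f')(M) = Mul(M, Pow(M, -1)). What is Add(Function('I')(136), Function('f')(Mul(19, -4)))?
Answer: 18497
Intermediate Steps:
Function('f')(M) = 1
Function('I')(P) = Pow(P, 2)
Add(Function('I')(136), Function('f')(Mul(19, -4))) = Add(Pow(136, 2), 1) = Add(18496, 1) = 18497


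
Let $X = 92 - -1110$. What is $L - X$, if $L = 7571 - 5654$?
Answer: $715$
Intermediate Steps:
$L = 1917$
$X = 1202$ ($X = 92 + 1110 = 1202$)
$L - X = 1917 - 1202 = 715$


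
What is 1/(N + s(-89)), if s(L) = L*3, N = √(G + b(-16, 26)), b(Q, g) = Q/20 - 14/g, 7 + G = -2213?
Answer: -5785/1592724 - I*√1042795/1592724 ≈ -0.0036321 - 0.00064115*I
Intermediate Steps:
G = -2220 (G = -7 - 2213 = -2220)
b(Q, g) = -14/g + Q/20 (b(Q, g) = Q*(1/20) - 14/g = Q/20 - 14/g = -14/g + Q/20)
N = 3*I*√1042795/65 (N = √(-2220 + (-14/26 + (1/20)*(-16))) = √(-2220 + (-14*1/26 - ⅘)) = √(-2220 + (-7/13 - ⅘)) = √(-2220 - 87/65) = √(-144387/65) = 3*I*√1042795/65 ≈ 47.131*I)
s(L) = 3*L
1/(N + s(-89)) = 1/(3*I*√1042795/65 + 3*(-89)) = 1/(3*I*√1042795/65 - 267) = 1/(-267 + 3*I*√1042795/65)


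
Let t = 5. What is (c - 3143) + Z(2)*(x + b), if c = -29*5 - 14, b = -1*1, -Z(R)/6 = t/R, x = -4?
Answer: -3227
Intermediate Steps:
Z(R) = -30/R
b = -1
c = -159 (c = -145 - 14 = -159)
(c - 3143) + Z(2)*(x + b) = (-159 - 3143) + (-30/2)*(-4 - 1) = -3302 - 30*½*(-5) = -3302 - 15*(-5) = -3302 + 75 = -3227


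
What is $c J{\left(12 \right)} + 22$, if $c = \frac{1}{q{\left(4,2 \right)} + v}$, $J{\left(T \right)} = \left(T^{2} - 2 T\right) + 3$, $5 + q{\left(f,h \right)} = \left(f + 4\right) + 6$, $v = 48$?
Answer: $\frac{459}{19} \approx 24.158$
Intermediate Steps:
$q{\left(f,h \right)} = 5 + f$ ($q{\left(f,h \right)} = -5 + \left(\left(f + 4\right) + 6\right) = -5 + \left(\left(4 + f\right) + 6\right) = -5 + \left(10 + f\right) = 5 + f$)
$J{\left(T \right)} = 3 + T^{2} - 2 T$
$c = \frac{1}{57}$ ($c = \frac{1}{\left(5 + 4\right) + 48} = \frac{1}{9 + 48} = \frac{1}{57} \approx 0.017544$)
$c J{\left(12 \right)} + 22 = \frac{3 + 12^{2} - 24}{57} + 22 = \frac{3 + 144 - 24}{57} + 22 = \frac{1}{57} \cdot 123 + 22 = \frac{41}{19} + 22 = \frac{459}{19}$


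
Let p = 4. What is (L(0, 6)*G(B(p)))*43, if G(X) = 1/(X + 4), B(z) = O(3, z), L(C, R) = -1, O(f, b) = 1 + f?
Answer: -43/8 ≈ -5.3750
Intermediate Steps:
B(z) = 4 (B(z) = 1 + 3 = 4)
G(X) = 1/(4 + X)
(L(0, 6)*G(B(p)))*43 = -1/(4 + 4)*43 = -1/8*43 = -1*⅛*43 = -⅛*43 = -43/8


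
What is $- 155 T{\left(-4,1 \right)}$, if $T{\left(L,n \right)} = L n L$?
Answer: $-2480$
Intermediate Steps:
$T{\left(L,n \right)} = n L^{2}$
$- 155 T{\left(-4,1 \right)} = - 155 \cdot 1 \left(-4\right)^{2} = - 155 \cdot 1 \cdot 16 = \left(-155\right) 16 = -2480$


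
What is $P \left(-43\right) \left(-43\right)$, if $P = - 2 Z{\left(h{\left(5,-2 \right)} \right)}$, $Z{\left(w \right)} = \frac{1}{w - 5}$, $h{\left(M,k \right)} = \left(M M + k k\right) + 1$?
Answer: $- \frac{3698}{25} \approx -147.92$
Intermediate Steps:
$h{\left(M,k \right)} = 1 + M^{2} + k^{2}$ ($h{\left(M,k \right)} = \left(M^{2} + k^{2}\right) + 1 = 1 + M^{2} + k^{2}$)
$Z{\left(w \right)} = \frac{1}{-5 + w}$
$P = - \frac{2}{25}$ ($P = - \frac{2}{-5 + \left(1 + 5^{2} + \left(-2\right)^{2}\right)} = - \frac{2}{-5 + \left(1 + 25 + 4\right)} = - \frac{2}{-5 + 30} = - \frac{2}{25} \approx -0.08$)
$P \left(-43\right) \left(-43\right) = \left(- \frac{2}{25}\right) \left(-43\right) \left(-43\right) = \frac{86}{25} \left(-43\right) = - \frac{3698}{25}$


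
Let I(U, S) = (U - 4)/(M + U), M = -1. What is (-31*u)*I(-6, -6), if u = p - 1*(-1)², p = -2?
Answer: 930/7 ≈ 132.86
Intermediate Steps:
I(U, S) = (-4 + U)/(-1 + U) (I(U, S) = (U - 4)/(-1 + U) = (-4 + U)/(-1 + U))
u = -3 (u = -2 - 1*(-1)² = -2 - 1*1 = -2 - 1 = -3)
(-31*u)*I(-6, -6) = (-31*(-3))*((-4 - 6)/(-1 - 6)) = 93*(-10/(-7)) = 93*(-⅐*(-10)) = 93*(10/7) = 930/7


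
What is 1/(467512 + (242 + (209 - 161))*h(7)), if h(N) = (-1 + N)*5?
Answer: 1/476212 ≈ 2.0999e-6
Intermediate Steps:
h(N) = -5 + 5*N
1/(467512 + (242 + (209 - 161))*h(7)) = 1/(467512 + (242 + (209 - 161))*(-5 + 5*7)) = 1/(467512 + (242 + 48)*(-5 + 35)) = 1/(467512 + 290*30) = 1/(467512 + 8700) = 1/476212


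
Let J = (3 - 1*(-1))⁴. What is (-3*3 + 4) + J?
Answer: 251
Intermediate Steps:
J = 256 (J = (3 + 1)⁴ = 4⁴ = 256)
(-3*3 + 4) + J = (-3*3 + 4) + 256 = (-9 + 4) + 256 = -5 + 256 = 251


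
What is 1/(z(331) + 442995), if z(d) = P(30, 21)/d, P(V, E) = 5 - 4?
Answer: 331/146631346 ≈ 2.2574e-6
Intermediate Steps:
P(V, E) = 1
z(d) = 1/d
1/(z(331) + 442995) = 1/(1/331 + 442995) = 1/(146631346/331) = 331/146631346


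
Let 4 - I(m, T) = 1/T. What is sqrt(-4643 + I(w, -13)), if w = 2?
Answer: 23*I*sqrt(1482)/13 ≈ 68.11*I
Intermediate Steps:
I(m, T) = 4 - 1/T
sqrt(-4643 + I(w, -13)) = sqrt(-4643 + (4 - 1/(-13))) = sqrt(-4643 + (4 - 1*(-1/13))) = sqrt(-4643 + (4 + 1/13)) = sqrt(-4643 + 53/13) = sqrt(-60306/13) = 23*I*sqrt(1482)/13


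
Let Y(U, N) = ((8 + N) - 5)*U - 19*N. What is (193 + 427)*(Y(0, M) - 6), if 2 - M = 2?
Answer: -3720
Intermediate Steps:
M = 0 (M = 2 - 1*2 = 2 - 2 = 0)
Y(U, N) = -19*N + U*(3 + N) (Y(U, N) = (3 + N)*U - 19*N = U*(3 + N) - 19*N = -19*N + U*(3 + N))
(193 + 427)*(Y(0, M) - 6) = (193 + 427)*((-19*0 + 3*0 + 0*0) - 6) = 620*((0 + 0 + 0) - 6) = 620*(0 - 6) = 620*(-6) = -3720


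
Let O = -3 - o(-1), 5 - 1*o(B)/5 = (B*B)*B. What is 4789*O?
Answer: -158037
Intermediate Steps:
o(B) = 25 - 5*B**3 (o(B) = 25 - 5*B*B*B = 25 - 5*B**2*B = 25 - 5*B**3)
O = -33 (O = -3 - (25 - 5*(-1)**3) = -3 - (25 - 5*(-1)) = -3 - (25 + 5) = -3 - 1*30 = -3 - 30 = -33)
4789*O = 4789*(-33) = -158037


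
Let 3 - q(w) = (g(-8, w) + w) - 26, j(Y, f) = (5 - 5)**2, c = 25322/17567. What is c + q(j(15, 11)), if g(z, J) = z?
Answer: 61391/1597 ≈ 38.441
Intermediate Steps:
c = 2302/1597 (c = 25322*(1/17567) = 2302/1597 ≈ 1.4415)
j(Y, f) = 0 (j(Y, f) = 0**2 = 0)
q(w) = 37 - w (q(w) = 3 - ((-8 + w) - 26) = 3 - (-34 + w) = 3 + (34 - w) = 37 - w)
c + q(j(15, 11)) = 2302/1597 + (37 - 1*0) = 2302/1597 + (37 + 0) = 2302/1597 + 37 = 61391/1597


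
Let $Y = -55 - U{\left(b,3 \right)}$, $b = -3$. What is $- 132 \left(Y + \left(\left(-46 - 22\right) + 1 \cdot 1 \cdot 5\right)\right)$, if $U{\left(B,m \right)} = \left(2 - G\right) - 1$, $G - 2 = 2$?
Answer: $15180$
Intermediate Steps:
$G = 4$ ($G = 2 + 2 = 4$)
$U{\left(B,m \right)} = -3$ ($U{\left(B,m \right)} = \left(2 - 4\right) - 1 = -2 - 1 = -3$)
$Y = -52$ ($Y = -55 - -3 = -55 + 3 = -52$)
$- 132 \left(Y + \left(\left(-46 - 22\right) + 1 \cdot 1 \cdot 5\right)\right) = - 132 \left(-52 + \left(\left(-46 - 22\right) + 1 \cdot 1 \cdot 5\right)\right) = - 132 \left(-52 + \left(-68 + 1 \cdot 5\right)\right) = - 132 \left(-52 + \left(-68 + 5\right)\right) = - 132 \left(-52 - 63\right) = \left(-132\right) \left(-115\right) = 15180$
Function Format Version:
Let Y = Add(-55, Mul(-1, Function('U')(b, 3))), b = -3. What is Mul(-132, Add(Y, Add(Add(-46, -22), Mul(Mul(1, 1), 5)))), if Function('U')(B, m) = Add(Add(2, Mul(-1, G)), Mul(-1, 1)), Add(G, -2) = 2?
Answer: 15180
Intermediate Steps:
G = 4 (G = Add(2, 2) = 4)
Function('U')(B, m) = -3 (Function('U')(B, m) = Add(Add(2, Mul(-1, 4)), Mul(-1, 1)) = Add(Add(2, -4), -1) = Add(-2, -1) = -3)
Y = -52 (Y = Add(-55, Mul(-1, -3)) = Add(-55, 3) = -52)
Mul(-132, Add(Y, Add(Add(-46, -22), Mul(Mul(1, 1), 5)))) = Mul(-132, Add(-52, Add(Add(-46, -22), Mul(Mul(1, 1), 5)))) = Mul(-132, Add(-52, Add(-68, Mul(1, 5)))) = Mul(-132, Add(-52, Add(-68, 5))) = Mul(-132, Add(-52, -63)) = Mul(-132, -115) = 15180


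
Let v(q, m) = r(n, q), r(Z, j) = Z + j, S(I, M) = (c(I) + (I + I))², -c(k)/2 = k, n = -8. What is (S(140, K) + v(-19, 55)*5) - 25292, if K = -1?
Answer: -25427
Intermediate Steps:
c(k) = -2*k
S(I, M) = 0 (S(I, M) = (-2*I + (I + I))² = (-2*I + 2*I)² = 0² = 0)
v(q, m) = -8 + q
(S(140, K) + v(-19, 55)*5) - 25292 = (0 + (-8 - 19)*5) - 25292 = (0 - 27*5) - 25292 = (0 - 135) - 25292 = -135 - 25292 = -25427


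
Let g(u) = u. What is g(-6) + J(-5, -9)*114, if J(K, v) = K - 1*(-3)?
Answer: -234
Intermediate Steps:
J(K, v) = 3 + K (J(K, v) = K + 3 = 3 + K)
g(-6) + J(-5, -9)*114 = -6 + (3 - 5)*114 = -6 - 2*114 = -6 - 228 = -234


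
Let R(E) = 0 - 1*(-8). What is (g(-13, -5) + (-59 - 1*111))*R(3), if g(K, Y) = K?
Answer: -1464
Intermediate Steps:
R(E) = 8 (R(E) = 0 + 8 = 8)
(g(-13, -5) + (-59 - 1*111))*R(3) = (-13 + (-59 - 1*111))*8 = (-13 + (-59 - 111))*8 = (-13 - 170)*8 = -183*8 = -1464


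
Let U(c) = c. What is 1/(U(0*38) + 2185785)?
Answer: 1/2185785 ≈ 4.5750e-7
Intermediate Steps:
1/(U(0*38) + 2185785) = 1/(0*38 + 2185785) = 1/(0 + 2185785) = 1/2185785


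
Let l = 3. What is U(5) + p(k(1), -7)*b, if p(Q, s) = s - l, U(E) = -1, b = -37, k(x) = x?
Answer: 369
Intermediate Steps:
p(Q, s) = -3 + s (p(Q, s) = s - 1*3 = s - 3 = -3 + s)
U(5) + p(k(1), -7)*b = -1 + (-3 - 7)*(-37) = -1 - 10*(-37) = -1 + 370 = 369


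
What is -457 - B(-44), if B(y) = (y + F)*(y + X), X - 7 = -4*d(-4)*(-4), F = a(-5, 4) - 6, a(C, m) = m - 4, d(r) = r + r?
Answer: -8707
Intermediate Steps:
d(r) = 2*r
a(C, m) = -4 + m
F = -6 (F = (-4 + 4) - 6 = 0 - 6 = -6)
X = -121 (X = 7 - 8*(-4)*(-4) = 7 - 4*(-8)*(-4) = 7 + 32*(-4) = 7 - 128 = -121)
B(y) = (-121 + y)*(-6 + y) (B(y) = (y - 6)*(y - 121) = (-6 + y)*(-121 + y) = (-121 + y)*(-6 + y))
-457 - B(-44) = -457 - (726 + (-44)**2 - 127*(-44)) = -457 - (726 + 1936 + 5588) = -457 - 1*8250 = -457 - 8250 = -8707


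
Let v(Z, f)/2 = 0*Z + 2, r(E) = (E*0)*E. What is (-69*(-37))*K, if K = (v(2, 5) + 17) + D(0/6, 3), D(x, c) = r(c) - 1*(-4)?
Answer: 63825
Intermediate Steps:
r(E) = 0 (r(E) = 0*E = 0)
D(x, c) = 4 (D(x, c) = 0 - 1*(-4) = 0 + 4 = 4)
v(Z, f) = 4 (v(Z, f) = 2*(0*Z + 2) = 2*(0 + 2) = 2*2 = 4)
K = 25 (K = (4 + 17) + 4 = 21 + 4 = 25)
(-69*(-37))*K = -69*(-37)*25 = 2553*25 = 63825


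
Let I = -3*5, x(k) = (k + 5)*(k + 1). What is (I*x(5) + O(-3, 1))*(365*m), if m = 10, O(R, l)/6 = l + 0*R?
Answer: -3263100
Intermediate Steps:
O(R, l) = 6*l (O(R, l) = 6*(l + 0*R) = 6*(l + 0) = 6*l)
x(k) = (1 + k)*(5 + k) (x(k) = (5 + k)*(1 + k) = (1 + k)*(5 + k))
I = -15
(I*x(5) + O(-3, 1))*(365*m) = (-15*(5 + 5**2 + 6*5) + 6*1)*(365*10) = (-15*(5 + 25 + 30) + 6)*3650 = (-15*60 + 6)*3650 = (-900 + 6)*3650 = -894*3650 = -3263100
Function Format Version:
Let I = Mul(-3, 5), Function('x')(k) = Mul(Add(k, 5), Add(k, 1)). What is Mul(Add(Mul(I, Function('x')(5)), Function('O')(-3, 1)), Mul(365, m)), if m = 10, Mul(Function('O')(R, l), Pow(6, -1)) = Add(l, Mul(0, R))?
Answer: -3263100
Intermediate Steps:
Function('O')(R, l) = Mul(6, l) (Function('O')(R, l) = Mul(6, Add(l, Mul(0, R))) = Mul(6, Add(l, 0)) = Mul(6, l))
Function('x')(k) = Mul(Add(1, k), Add(5, k)) (Function('x')(k) = Mul(Add(5, k), Add(1, k)) = Mul(Add(1, k), Add(5, k)))
I = -15
Mul(Add(Mul(I, Function('x')(5)), Function('O')(-3, 1)), Mul(365, m)) = Mul(Add(Mul(-15, Add(5, Pow(5, 2), Mul(6, 5))), Mul(6, 1)), Mul(365, 10)) = Mul(Add(Mul(-15, Add(5, 25, 30)), 6), 3650) = Mul(Add(Mul(-15, 60), 6), 3650) = Mul(Add(-900, 6), 3650) = Mul(-894, 3650) = -3263100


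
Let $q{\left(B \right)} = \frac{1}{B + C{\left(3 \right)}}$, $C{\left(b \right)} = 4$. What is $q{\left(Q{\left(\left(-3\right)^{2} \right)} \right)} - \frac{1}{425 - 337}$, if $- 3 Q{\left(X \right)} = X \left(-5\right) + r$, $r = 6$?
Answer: $\frac{71}{1496} \approx 0.04746$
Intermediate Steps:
$Q{\left(X \right)} = -2 + \frac{5 X}{3}$ ($Q{\left(X \right)} = - \frac{X \left(-5\right) + 6}{3} = - \frac{- 5 X + 6}{3} = - \frac{6 - 5 X}{3} = -2 + \frac{5 X}{3}$)
$q{\left(B \right)} = \frac{1}{4 + B}$ ($q{\left(B \right)} = \frac{1}{B + 4} = \frac{1}{4 + B}$)
$q{\left(Q{\left(\left(-3\right)^{2} \right)} \right)} - \frac{1}{425 - 337} = \frac{1}{4 - \left(2 - \frac{5 \left(-3\right)^{2}}{3}\right)} - \frac{1}{425 - 337} = \frac{1}{4 + \left(-2 + \frac{5}{3} \cdot 9\right)} - \frac{1}{88} = \frac{1}{4 + \left(-2 + 15\right)} - \frac{1}{88} = \frac{1}{4 + 13} - \frac{1}{88} = \frac{1}{17} - \frac{1}{88} = \frac{71}{1496}$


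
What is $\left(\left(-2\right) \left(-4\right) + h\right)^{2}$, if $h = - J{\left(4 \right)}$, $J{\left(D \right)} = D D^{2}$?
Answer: $3136$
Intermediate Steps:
$J{\left(D \right)} = D^{3}$
$h = -64$ ($h = - 4^{3} = \left(-1\right) 64 = -64$)
$\left(\left(-2\right) \left(-4\right) + h\right)^{2} = \left(\left(-2\right) \left(-4\right) - 64\right)^{2} = \left(8 - 64\right)^{2} = \left(-56\right)^{2} = 3136$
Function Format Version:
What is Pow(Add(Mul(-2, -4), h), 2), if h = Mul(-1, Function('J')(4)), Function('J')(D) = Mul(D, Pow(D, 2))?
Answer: 3136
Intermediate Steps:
Function('J')(D) = Pow(D, 3)
h = -64 (h = Mul(-1, Pow(4, 3)) = Mul(-1, 64) = -64)
Pow(Add(Mul(-2, -4), h), 2) = Pow(Add(Mul(-2, -4), -64), 2) = Pow(Add(8, -64), 2) = Pow(-56, 2) = 3136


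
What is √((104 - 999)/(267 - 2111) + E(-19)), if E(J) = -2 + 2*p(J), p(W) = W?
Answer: I*√33590765/922 ≈ 6.2861*I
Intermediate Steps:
E(J) = -2 + 2*J
√((104 - 999)/(267 - 2111) + E(-19)) = √((104 - 999)/(267 - 2111) + (-2 + 2*(-19))) = √(-895/(-1844) + (-2 - 38)) = √(-895*(-1/1844) - 40) = √(895/1844 - 40) = √(-72865/1844) = I*√33590765/922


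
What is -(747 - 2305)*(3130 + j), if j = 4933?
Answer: 12562154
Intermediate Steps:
-(747 - 2305)*(3130 + j) = -(747 - 2305)*(3130 + 4933) = -(-1558)*8063 = -1*(-12562154) = 12562154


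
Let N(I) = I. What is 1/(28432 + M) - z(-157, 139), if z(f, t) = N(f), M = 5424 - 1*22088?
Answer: 1847577/11768 ≈ 157.00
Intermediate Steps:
M = -16664 (M = 5424 - 22088 = -16664)
z(f, t) = f
1/(28432 + M) - z(-157, 139) = 1/(28432 - 16664) - 1*(-157) = 1/11768 + 157 = 1847577/11768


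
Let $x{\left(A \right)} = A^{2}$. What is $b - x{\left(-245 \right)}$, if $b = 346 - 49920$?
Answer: $-109599$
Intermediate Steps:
$b = -49574$ ($b = 346 - 49920 = -49574$)
$b - x{\left(-245 \right)} = -49574 - \left(-245\right)^{2} = -49574 - 60025 = -109599$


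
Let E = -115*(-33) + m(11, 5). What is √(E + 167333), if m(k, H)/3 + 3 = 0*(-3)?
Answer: √171119 ≈ 413.67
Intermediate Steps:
m(k, H) = -9 (m(k, H) = -9 + 3*(0*(-3)) = -9 + 3*0 = -9 + 0 = -9)
E = 3786 (E = -115*(-33) - 9 = 3795 - 9 = 3786)
√(E + 167333) = √(3786 + 167333) = √171119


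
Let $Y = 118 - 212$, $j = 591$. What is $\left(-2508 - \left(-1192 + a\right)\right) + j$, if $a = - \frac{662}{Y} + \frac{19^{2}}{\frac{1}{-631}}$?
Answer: $\frac{10671771}{47} \approx 2.2706 \cdot 10^{5}$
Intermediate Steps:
$Y = -94$ ($Y = 118 - 212 = -94$)
$a = - \frac{10705846}{47}$ ($a = - \frac{662}{-94} + \frac{19^{2}}{\frac{1}{-631}} = \left(-662\right) \left(- \frac{1}{94}\right) + \frac{361}{- \frac{1}{631}} = \frac{331}{47} + 361 \left(-631\right) = \frac{331}{47} - 227791 = - \frac{10705846}{47} \approx -2.2778 \cdot 10^{5}$)
$\left(-2508 - \left(-1192 + a\right)\right) + j = \left(-2508 + \left(1192 - - \frac{10705846}{47}\right)\right) + 591 = \left(-2508 + \left(1192 + \frac{10705846}{47}\right)\right) + 591 = \left(-2508 + \frac{10761870}{47}\right) + 591 = \frac{10643994}{47} + 591 = \frac{10671771}{47}$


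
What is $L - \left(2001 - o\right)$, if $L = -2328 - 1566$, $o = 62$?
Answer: $-5833$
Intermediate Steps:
$L = -3894$
$L - \left(2001 - o\right) = -3894 - \left(2001 - 62\right) = -3894 - 1939 = -5833$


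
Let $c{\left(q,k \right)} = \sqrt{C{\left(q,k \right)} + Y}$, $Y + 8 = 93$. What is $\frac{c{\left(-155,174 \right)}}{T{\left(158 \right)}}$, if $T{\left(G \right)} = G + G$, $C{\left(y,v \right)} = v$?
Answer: $\frac{\sqrt{259}}{316} \approx 0.050929$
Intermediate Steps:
$Y = 85$ ($Y = -8 + 93 = 85$)
$c{\left(q,k \right)} = \sqrt{85 + k}$ ($c{\left(q,k \right)} = \sqrt{k + 85} = \sqrt{85 + k}$)
$T{\left(G \right)} = 2 G$
$\frac{c{\left(-155,174 \right)}}{T{\left(158 \right)}} = \frac{\sqrt{85 + 174}}{2 \cdot 158} = \frac{\sqrt{259}}{316}$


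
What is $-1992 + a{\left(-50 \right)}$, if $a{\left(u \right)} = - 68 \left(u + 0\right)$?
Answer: $1408$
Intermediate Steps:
$a{\left(u \right)} = - 68 u$
$-1992 + a{\left(-50 \right)} = -1992 - -3400 = -1992 + 3400 = 1408$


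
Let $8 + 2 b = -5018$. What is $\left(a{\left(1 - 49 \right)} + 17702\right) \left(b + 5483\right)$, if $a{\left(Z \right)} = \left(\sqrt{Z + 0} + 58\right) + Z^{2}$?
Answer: $59590080 + 11880 i \sqrt{3} \approx 5.959 \cdot 10^{7} + 20577.0 i$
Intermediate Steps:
$b = -2513$ ($b = -4 + \frac{1}{2} \left(-5018\right) = -4 - 2509 = -2513$)
$a{\left(Z \right)} = 58 + \sqrt{Z} + Z^{2}$ ($a{\left(Z \right)} = \left(\sqrt{Z} + 58\right) + Z^{2} = \left(58 + \sqrt{Z}\right) + Z^{2} = 58 + \sqrt{Z} + Z^{2}$)
$\left(a{\left(1 - 49 \right)} + 17702\right) \left(b + 5483\right) = \left(\left(58 + \sqrt{1 - 49} + \left(1 - 49\right)^{2}\right) + 17702\right) \left(-2513 + 5483\right) = \left(\left(58 + \sqrt{1 - 49} + \left(1 - 49\right)^{2}\right) + 17702\right) 2970 = \left(\left(58 + \sqrt{-48} + \left(-48\right)^{2}\right) + 17702\right) 2970 = \left(\left(58 + 4 i \sqrt{3} + 2304\right) + 17702\right) 2970 = \left(\left(2362 + 4 i \sqrt{3}\right) + 17702\right) 2970 = \left(20064 + 4 i \sqrt{3}\right) 2970 = 59590080 + 11880 i \sqrt{3}$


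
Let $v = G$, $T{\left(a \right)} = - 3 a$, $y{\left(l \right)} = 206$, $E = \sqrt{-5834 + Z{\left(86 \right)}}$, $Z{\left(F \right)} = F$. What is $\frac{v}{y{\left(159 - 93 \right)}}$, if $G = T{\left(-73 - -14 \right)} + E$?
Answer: $\frac{177}{206} + \frac{i \sqrt{1437}}{103} \approx 0.85922 + 0.36804 i$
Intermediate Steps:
$E = 2 i \sqrt{1437}$ ($E = \sqrt{-5834 + 86} = \sqrt{-5748} = 2 i \sqrt{1437} \approx 75.816 i$)
$G = 177 + 2 i \sqrt{1437}$ ($G = - 3 \left(-73 - -14\right) + 2 i \sqrt{1437} = - 3 \left(-73 + 14\right) + 2 i \sqrt{1437} = \left(-3\right) \left(-59\right) + 2 i \sqrt{1437} = 177 + 2 i \sqrt{1437} \approx 177.0 + 75.816 i$)
$v = 177 + 2 i \sqrt{1437} \approx 177.0 + 75.816 i$
$\frac{v}{y{\left(159 - 93 \right)}} = \frac{177 + 2 i \sqrt{1437}}{206} = \left(177 + 2 i \sqrt{1437}\right) \frac{1}{206} = \frac{177}{206} + \frac{i \sqrt{1437}}{103}$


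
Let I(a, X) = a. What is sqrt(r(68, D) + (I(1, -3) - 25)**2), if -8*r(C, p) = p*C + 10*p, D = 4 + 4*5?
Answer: 3*sqrt(38) ≈ 18.493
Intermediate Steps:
D = 24 (D = 4 + 20 = 24)
r(C, p) = -5*p/4 - C*p/8 (r(C, p) = -(p*C + 10*p)/8 = -(C*p + 10*p)/8 = -(10*p + C*p)/8 = -5*p/4 - C*p/8)
sqrt(r(68, D) + (I(1, -3) - 25)**2) = sqrt(-1/8*24*(10 + 68) + (1 - 25)**2) = sqrt(-1/8*24*78 + (-24)**2) = sqrt(-234 + 576) = sqrt(342) = 3*sqrt(38)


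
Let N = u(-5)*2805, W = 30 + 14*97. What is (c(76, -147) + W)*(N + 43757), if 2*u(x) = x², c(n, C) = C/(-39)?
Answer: 2852162427/26 ≈ 1.0970e+8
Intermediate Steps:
W = 1388 (W = 30 + 1358 = 1388)
c(n, C) = -C/39 (c(n, C) = C*(-1/39) = -C/39)
u(x) = x²/2
N = 70125/2 (N = ((½)*(-5)²)*2805 = ((½)*25)*2805 = (25/2)*2805 = 70125/2 ≈ 35063.)
(c(76, -147) + W)*(N + 43757) = (-1/39*(-147) + 1388)*(70125/2 + 43757) = (49/13 + 1388)*(157639/2) = (18093/13)*(157639/2) = 2852162427/26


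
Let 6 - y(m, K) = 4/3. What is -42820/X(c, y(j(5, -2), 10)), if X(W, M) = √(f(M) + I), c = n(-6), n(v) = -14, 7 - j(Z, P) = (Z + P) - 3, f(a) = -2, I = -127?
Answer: 42820*I*√129/129 ≈ 3770.1*I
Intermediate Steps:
j(Z, P) = 10 - P - Z (j(Z, P) = 7 - ((Z + P) - 3) = 7 - ((P + Z) - 3) = 7 - (-3 + P + Z) = 7 + (3 - P - Z) = 10 - P - Z)
y(m, K) = 14/3 (y(m, K) = 6 - 4/3 = 14/3)
c = -14
X(W, M) = I*√129 (X(W, M) = √(-2 - 127) = √(-129) = I*√129)
-42820/X(c, y(j(5, -2), 10)) = -42820*(-I*√129/129) = -(-42820)*I*√129/129 = 42820*I*√129/129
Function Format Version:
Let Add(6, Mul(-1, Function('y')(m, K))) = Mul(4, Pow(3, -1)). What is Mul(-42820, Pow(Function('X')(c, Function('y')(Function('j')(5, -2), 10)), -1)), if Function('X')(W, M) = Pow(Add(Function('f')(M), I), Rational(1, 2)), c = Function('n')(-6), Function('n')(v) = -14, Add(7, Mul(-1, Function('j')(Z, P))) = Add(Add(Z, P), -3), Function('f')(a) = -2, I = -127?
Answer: Mul(Rational(42820, 129), I, Pow(129, Rational(1, 2))) ≈ Mul(3770.1, I)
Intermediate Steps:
Function('j')(Z, P) = Add(10, Mul(-1, P), Mul(-1, Z)) (Function('j')(Z, P) = Add(7, Mul(-1, Add(Add(Z, P), -3))) = Add(7, Mul(-1, Add(Add(P, Z), -3))) = Add(7, Mul(-1, Add(-3, P, Z))) = Add(7, Add(3, Mul(-1, P), Mul(-1, Z))) = Add(10, Mul(-1, P), Mul(-1, Z)))
Function('y')(m, K) = Rational(14, 3) (Function('y')(m, K) = Add(6, Mul(-1, Mul(4, Pow(3, -1)))) = Add(6, Mul(-1, Mul(4, Rational(1, 3)))) = Add(6, Mul(-1, Rational(4, 3))) = Add(6, Rational(-4, 3)) = Rational(14, 3))
c = -14
Function('X')(W, M) = Mul(I, Pow(129, Rational(1, 2))) (Function('X')(W, M) = Pow(Add(-2, -127), Rational(1, 2)) = Pow(-129, Rational(1, 2)) = Mul(I, Pow(129, Rational(1, 2))))
Mul(-42820, Pow(Function('X')(c, Function('y')(Function('j')(5, -2), 10)), -1)) = Mul(-42820, Pow(Mul(I, Pow(129, Rational(1, 2))), -1)) = Mul(-42820, Mul(Rational(-1, 129), I, Pow(129, Rational(1, 2)))) = Mul(Rational(42820, 129), I, Pow(129, Rational(1, 2)))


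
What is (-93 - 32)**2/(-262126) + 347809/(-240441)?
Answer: -94926672559/63025837566 ≈ -1.5062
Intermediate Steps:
(-93 - 32)**2/(-262126) + 347809/(-240441) = (-125)**2*(-1/262126) + 347809*(-1/240441) = 15625*(-1/262126) - 347809/240441 = -15625/262126 - 347809/240441 = -94926672559/63025837566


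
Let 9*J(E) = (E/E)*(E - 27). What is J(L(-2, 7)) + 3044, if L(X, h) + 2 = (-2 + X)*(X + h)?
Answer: 27347/9 ≈ 3038.6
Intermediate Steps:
L(X, h) = -2 + (-2 + X)*(X + h)
J(E) = -3 + E/9 (J(E) = ((E/E)*(E - 27))/9 = (1*(-27 + E))/9 = (-27 + E)/9 = -3 + E/9)
J(L(-2, 7)) + 3044 = (-3 + (-2 + (-2)² - 2*(-2) - 2*7 - 2*7)/9) + 3044 = (-3 + (-2 + 4 + 4 - 14 - 14)/9) + 3044 = (-3 + (⅑)*(-22)) + 3044 = (-3 - 22/9) + 3044 = -49/9 + 3044 = 27347/9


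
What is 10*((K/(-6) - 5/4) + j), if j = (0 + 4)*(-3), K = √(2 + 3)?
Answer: -265/2 - 5*√5/3 ≈ -136.23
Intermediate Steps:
K = √5 ≈ 2.2361
j = -12 (j = 4*(-3) = -12)
10*((K/(-6) - 5/4) + j) = 10*((√5/(-6) - 5/4) - 12) = 10*((√5*(-⅙) - 5*¼) - 12) = 10*((-√5/6 - 5/4) - 12) = 10*((-5/4 - √5/6) - 12) = 10*(-53/4 - √5/6) = -265/2 - 5*√5/3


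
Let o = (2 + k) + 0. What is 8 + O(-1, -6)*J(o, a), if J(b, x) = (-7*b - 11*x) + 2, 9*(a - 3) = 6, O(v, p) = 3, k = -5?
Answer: -44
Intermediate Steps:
a = 11/3 (a = 3 + (⅑)*6 = 3 + ⅔ = 11/3 ≈ 3.6667)
o = -3 (o = (2 - 5) + 0 = -3 + 0 = -3)
J(b, x) = 2 - 11*x - 7*b (J(b, x) = (-11*x - 7*b) + 2 = 2 - 11*x - 7*b)
8 + O(-1, -6)*J(o, a) = 8 + 3*(2 - 11*11/3 - 7*(-3)) = 8 + 3*(2 - 121/3 + 21) = 8 + 3*(-52/3) = 8 - 52 = -44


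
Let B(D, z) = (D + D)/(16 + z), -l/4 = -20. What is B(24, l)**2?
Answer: 1/4 ≈ 0.25000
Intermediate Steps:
l = 80 (l = -4*(-20) = 80)
B(D, z) = 2*D/(16 + z) (B(D, z) = (2*D)/(16 + z) = 2*D/(16 + z))
B(24, l)**2 = (2*24/(16 + 80))**2 = (2*24/96)**2 = (2*24*(1/96))**2 = (1/2)**2 = 1/4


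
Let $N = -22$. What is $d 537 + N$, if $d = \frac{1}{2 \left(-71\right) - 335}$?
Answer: $- \frac{3677}{159} \approx -23.126$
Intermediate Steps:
$d = - \frac{1}{477}$ ($d = \frac{1}{-142 - 335} = \frac{1}{-477} = - \frac{1}{477} \approx -0.0020964$)
$d 537 + N = \left(- \frac{1}{477}\right) 537 - 22 = - \frac{179}{159} - 22 = - \frac{3677}{159}$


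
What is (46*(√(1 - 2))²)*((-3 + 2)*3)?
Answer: 138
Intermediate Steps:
(46*(√(1 - 2))²)*((-3 + 2)*3) = (46*(√(-1))²)*(-1*3) = (46*I²)*(-3) = (46*(-1))*(-3) = -46*(-3) = 138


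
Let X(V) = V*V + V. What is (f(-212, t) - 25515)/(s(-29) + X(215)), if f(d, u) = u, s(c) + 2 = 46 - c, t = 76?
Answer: -25439/46513 ≈ -0.54692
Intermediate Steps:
s(c) = 44 - c (s(c) = -2 + (46 - c) = 44 - c)
X(V) = V + V² (X(V) = V² + V = V + V²)
(f(-212, t) - 25515)/(s(-29) + X(215)) = (76 - 25515)/((44 - 1*(-29)) + 215*(1 + 215)) = -25439/((44 + 29) + 215*216) = -25439/(73 + 46440) = -25439/46513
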